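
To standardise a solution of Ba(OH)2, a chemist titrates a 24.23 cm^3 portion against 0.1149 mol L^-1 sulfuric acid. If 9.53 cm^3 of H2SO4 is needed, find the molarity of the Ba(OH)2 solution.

0.0452 M

n(H2SO4) delivered = 0.1149 x 0.009530 = 0.001095 mol.
For a 1:1 reaction, n(Ba(OH)2) = 0.001095 mol.
[Ba(OH)2] = 0.001095 mol / 0.02423 L = 0.0452 M.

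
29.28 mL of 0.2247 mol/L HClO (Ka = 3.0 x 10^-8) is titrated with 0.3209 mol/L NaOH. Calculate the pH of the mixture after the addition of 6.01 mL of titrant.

7.14

Initial n(HClO) = 0.2247 x 0.02928 = 0.006579 mol.
n(NaOH) added = 0.3209 x 0.006010 = 0.001929 mol, converting that many moles of HClO to ClO-.
Remaining n(HClO) = 0.004651 mol; n(ClO-) = 0.001929 mol.
By Henderson-Hasselbalch, pH = pKa + log([A^-]/[HA]) = 7.52 + log(0.001929/0.004651) = 7.52 + (-0.38) = 7.14.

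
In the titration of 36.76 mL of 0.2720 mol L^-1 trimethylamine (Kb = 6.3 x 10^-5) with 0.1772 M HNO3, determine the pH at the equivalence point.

5.38

n((CH3)3N) = 0.2720 x 0.03676 = 0.009999 mol; V(HNO3) at equivalence = 0.009999/0.1772 = 0.05643 L.
At equivalence the base is fully converted to (CH3)3NH+; total volume = 0.09319 L, so [(CH3)3NH+] = 0.009999/0.09319 = 0.1073 M.
Ka((CH3)3NH+) = Kw/Kb = 1.0e-14 / 6.3 x 10^-5 = 1.59e-10.
[H^+] = sqrt(Ka x [(CH3)3NH+]) = sqrt(1.59e-10 x 0.1073) = 4.13e-6 M.
pH = -log(4.13e-6) = 5.38.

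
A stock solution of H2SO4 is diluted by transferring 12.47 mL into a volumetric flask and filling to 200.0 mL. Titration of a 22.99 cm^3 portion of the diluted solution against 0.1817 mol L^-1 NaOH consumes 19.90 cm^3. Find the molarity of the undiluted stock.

n(NaOH) = 0.1817 x 0.01990 = 0.003616 mol.
n(H2SO4) in the aliquot = 0.003616 x 1/2 = 0.001808 mol.
[diluted H2SO4] = 0.001808 / 0.02299 = 0.07864 M.
Dilution factor = 200.0/12.47 = 16.04, so [stock] = 0.07864 x 16.04 = 1.26 M.

1.26 M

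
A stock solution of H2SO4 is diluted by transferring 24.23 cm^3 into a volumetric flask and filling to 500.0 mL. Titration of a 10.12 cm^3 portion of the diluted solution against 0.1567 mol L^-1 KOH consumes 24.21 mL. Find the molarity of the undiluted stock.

n(KOH) = 0.1567 x 0.02421 = 0.003794 mol.
n(H2SO4) in the aliquot = 0.003794 x 1/2 = 0.001897 mol.
[diluted H2SO4] = 0.001897 / 0.01012 = 0.1874 M.
Dilution factor = 500.0/24.23 = 20.64, so [stock] = 0.1874 x 20.64 = 3.87 M.

3.87 M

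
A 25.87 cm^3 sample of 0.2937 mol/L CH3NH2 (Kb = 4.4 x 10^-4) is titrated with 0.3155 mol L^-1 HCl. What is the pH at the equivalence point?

5.73

n(CH3NH2) = 0.2937 x 0.02587 = 0.007598 mol; V(HCl) at equivalence = 0.007598/0.3155 = 0.02408 L.
At equivalence the base is fully converted to CH3NH3+; total volume = 0.04995 L, so [CH3NH3+] = 0.007598/0.04995 = 0.1521 M.
Ka(CH3NH3+) = Kw/Kb = 1.0e-14 / 4.4 x 10^-4 = 2.27e-11.
[H^+] = sqrt(Ka x [CH3NH3+]) = sqrt(2.27e-11 x 0.1521) = 1.86e-6 M.
pH = -log(1.86e-6) = 5.73.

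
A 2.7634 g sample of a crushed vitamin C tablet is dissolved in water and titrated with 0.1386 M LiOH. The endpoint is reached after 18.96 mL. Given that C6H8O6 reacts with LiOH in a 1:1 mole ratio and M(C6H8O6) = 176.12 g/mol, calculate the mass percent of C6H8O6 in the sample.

n(LiOH) = 0.1386 x 0.01896 = 0.002628 mol.
n(C6H8O6) = 0.002628 / 1 = 0.002628 mol.
mass of C6H8O6 = 0.002628 x 176.12 = 0.4628 g.
% purity = 0.4628 / 2.7634 x 100 = 16.7%.

16.7%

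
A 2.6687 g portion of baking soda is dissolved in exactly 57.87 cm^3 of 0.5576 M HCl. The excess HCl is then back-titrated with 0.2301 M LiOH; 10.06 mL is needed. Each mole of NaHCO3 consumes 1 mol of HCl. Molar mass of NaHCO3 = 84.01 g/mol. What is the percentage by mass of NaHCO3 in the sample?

Total n(HCl) added = 0.5576 x 0.05787 = 0.03227 mol.
n(LiOH) used = 0.2301 x 0.01006 = 0.002315 mol, which equals the excess n(HCl).
So n(HCl) consumed by the sample = 0.03227 - 0.002315 = 0.02995 mol.
n(NaHCO3) = 0.02995 / 1 = 0.02995 mol.
mass NaHCO3 = 0.02995 x 84.01 = 2.516 g, so %NaHCO3 = 2.516/2.6687 x 100 = 94.3%.

94.3%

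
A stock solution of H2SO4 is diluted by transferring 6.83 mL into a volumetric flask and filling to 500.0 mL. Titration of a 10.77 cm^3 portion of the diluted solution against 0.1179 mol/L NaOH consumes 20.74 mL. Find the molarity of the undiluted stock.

n(NaOH) = 0.1179 x 0.02074 = 0.002445 mol.
n(H2SO4) in the aliquot = 0.002445 x 1/2 = 0.001223 mol.
[diluted H2SO4] = 0.001223 / 0.01077 = 0.1135 M.
Dilution factor = 500.0/6.830 = 73.21, so [stock] = 0.1135 x 73.21 = 8.31 M.

8.31 M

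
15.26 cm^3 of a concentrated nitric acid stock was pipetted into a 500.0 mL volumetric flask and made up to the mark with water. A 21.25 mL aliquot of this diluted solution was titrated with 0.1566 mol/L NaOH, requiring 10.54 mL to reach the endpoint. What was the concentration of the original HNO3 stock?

2.55 M

n(NaOH) = 0.1566 x 0.01054 = 0.001651 mol.
n(HNO3) in the aliquot = 0.001651 mol.
[diluted HNO3] = 0.001651 / 0.02125 = 0.07767 M.
Dilution factor = 500.0/15.26 = 32.77, so [stock] = 0.07767 x 32.77 = 2.55 M.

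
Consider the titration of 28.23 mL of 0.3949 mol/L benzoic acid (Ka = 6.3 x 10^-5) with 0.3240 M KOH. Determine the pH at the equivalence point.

n(C6H5COOH) = 0.3949 x 0.02823 = 0.01115 mol; V(KOH) at equivalence = 0.01115/0.3240 = 0.03441 L.
At equivalence all the acid is converted to C6H5COO-; total volume = 0.02823 + 0.03441 = 0.06264 L, so [C6H5COO-] = 0.01115/0.06264 = 0.1780 M.
Kb = Kw/Ka = 1.0e-14 / 6.3 x 10^-5 = 1.59e-10.
[OH^-] = sqrt(Kb x [C6H5COO-]) = sqrt(1.59e-10 x 0.1780) = 5.32e-6 M.
pOH = 5.27, so pH = 14.00 - 5.27 = 8.73.

8.73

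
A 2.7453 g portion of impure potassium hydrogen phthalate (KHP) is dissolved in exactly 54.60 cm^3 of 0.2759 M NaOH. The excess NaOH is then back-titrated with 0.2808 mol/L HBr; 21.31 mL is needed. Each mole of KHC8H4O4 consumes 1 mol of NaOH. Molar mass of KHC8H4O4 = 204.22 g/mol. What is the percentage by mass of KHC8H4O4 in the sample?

Total n(NaOH) added = 0.2759 x 0.05460 = 0.01506 mol.
n(HBr) used = 0.2808 x 0.02131 = 0.005984 mol, which equals the excess n(NaOH).
So n(NaOH) consumed by the sample = 0.01506 - 0.005984 = 0.009080 mol.
n(KHC8H4O4) = 0.009080 / 1 = 0.009080 mol.
mass KHC8H4O4 = 0.009080 x 204.22 = 1.854 g, so %KHC8H4O4 = 1.854/2.7453 x 100 = 67.5%.

67.5%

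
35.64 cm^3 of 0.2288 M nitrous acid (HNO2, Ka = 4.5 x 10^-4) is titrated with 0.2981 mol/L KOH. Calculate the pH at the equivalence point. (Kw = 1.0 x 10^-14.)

8.23

n(HNO2) = 0.2288 x 0.03564 = 0.008154 mol; V(KOH) at equivalence = 0.008154/0.2981 = 0.02735 L.
At equivalence all the acid is converted to NO2-; total volume = 0.03564 + 0.02735 = 0.06299 L, so [NO2-] = 0.008154/0.06299 = 0.1294 M.
Kb = Kw/Ka = 1.0e-14 / 4.5 x 10^-4 = 2.22e-11.
[OH^-] = sqrt(Kb x [NO2-]) = sqrt(2.22e-11 x 0.1294) = 1.70e-6 M.
pOH = 5.77, so pH = 14.00 - 5.77 = 8.23.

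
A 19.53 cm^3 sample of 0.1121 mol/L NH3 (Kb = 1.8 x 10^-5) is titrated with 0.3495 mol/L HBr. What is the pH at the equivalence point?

5.16

n(NH3) = 0.1121 x 0.01953 = 0.002189 mol; V(HBr) at equivalence = 0.002189/0.3495 = 0.006264 L.
At equivalence the base is fully converted to NH4+; total volume = 0.02579 L, so [NH4+] = 0.002189/0.02579 = 0.08488 M.
Ka(NH4+) = Kw/Kb = 1.0e-14 / 1.8 x 10^-5 = 5.56e-10.
[H^+] = sqrt(Ka x [NH4+]) = sqrt(5.56e-10 x 0.08488) = 6.87e-6 M.
pH = -log(6.87e-6) = 5.16.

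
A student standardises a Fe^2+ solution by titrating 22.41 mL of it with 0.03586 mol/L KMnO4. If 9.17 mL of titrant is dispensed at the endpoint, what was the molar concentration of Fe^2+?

0.0734 M

n(KMnO4) = 0.03586 x 0.009170 = 0.0003288 mol.
From the balanced equation, 1 mol KMnO4 reacts with 5 mol Fe^2+, so n(Fe^2+) = 0.0003288 x 5/1 = 0.001644 mol.
[Fe^2+] = 0.001644 / 0.02241 L = 0.0734 M.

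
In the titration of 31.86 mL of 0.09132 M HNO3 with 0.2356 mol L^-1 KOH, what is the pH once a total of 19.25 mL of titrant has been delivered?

n(acid) = 0.09132 x 0.03186 = 0.002909 mol; n(KOH) added = 0.2356 x 0.01925 = 0.004535 mol.
Base is in excess by 0.004535 - 0.002909 = 0.001626 mol in a total volume of 0.05111 L.
[OH^-] = 0.001626/0.05111 = 0.03181 M, so pOH = 1.50 and pH = 14.00 - 1.50 = 12.50.

12.50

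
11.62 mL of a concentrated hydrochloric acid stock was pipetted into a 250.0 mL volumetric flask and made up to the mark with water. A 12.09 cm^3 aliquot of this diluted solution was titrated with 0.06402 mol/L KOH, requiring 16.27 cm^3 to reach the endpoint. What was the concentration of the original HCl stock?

n(KOH) = 0.06402 x 0.01627 = 0.001042 mol.
n(HCl) in the aliquot = 0.001042 mol.
[diluted HCl] = 0.001042 / 0.01209 = 0.08615 M.
Dilution factor = 250.0/11.62 = 21.51, so [stock] = 0.08615 x 21.51 = 1.85 M.

1.85 M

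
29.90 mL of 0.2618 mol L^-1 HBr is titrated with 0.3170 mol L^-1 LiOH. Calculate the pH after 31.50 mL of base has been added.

12.55

n(acid) = 0.2618 x 0.02990 = 0.007828 mol; n(LiOH) added = 0.3170 x 0.03150 = 0.009985 mol.
Base is in excess by 0.009985 - 0.007828 = 0.002158 mol in a total volume of 0.06140 L.
[OH^-] = 0.002158/0.06140 = 0.03514 M, so pOH = 1.45 and pH = 14.00 - 1.45 = 12.55.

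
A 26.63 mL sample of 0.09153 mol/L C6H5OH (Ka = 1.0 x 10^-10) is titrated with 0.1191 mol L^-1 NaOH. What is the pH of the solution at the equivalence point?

n(C6H5OH) = 0.09153 x 0.02663 = 0.002437 mol; V(NaOH) at equivalence = 0.002437/0.1191 = 0.02047 L.
At equivalence all the acid is converted to C6H5O-; total volume = 0.02663 + 0.02047 = 0.04710 L, so [C6H5O-] = 0.002437/0.04710 = 0.05176 M.
Kb = Kw/Ka = 1.0e-14 / 1.0 x 10^-10 = 0.000100.
[OH^-] = sqrt(Kb x [C6H5O-]) = sqrt(0.000100 x 0.05176) = 0.00227 M.
pOH = 2.64, so pH = 14.00 - 2.64 = 11.36.

11.36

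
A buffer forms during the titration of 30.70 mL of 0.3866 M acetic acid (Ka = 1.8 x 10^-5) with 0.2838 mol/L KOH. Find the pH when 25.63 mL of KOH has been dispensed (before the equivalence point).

Initial n(CH3COOH) = 0.3866 x 0.03070 = 0.01187 mol.
n(KOH) added = 0.2838 x 0.02563 = 0.007274 mol, converting that many moles of CH3COOH to CH3COO-.
Remaining n(CH3COOH) = 0.004595 mol; n(CH3COO-) = 0.007274 mol.
By Henderson-Hasselbalch, pH = pKa + log([A^-]/[HA]) = 4.74 + log(0.007274/0.004595) = 4.74 + (+0.20) = 4.94.

4.94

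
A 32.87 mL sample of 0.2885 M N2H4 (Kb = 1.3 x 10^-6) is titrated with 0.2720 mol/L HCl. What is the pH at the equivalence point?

4.48

n(N2H4) = 0.2885 x 0.03287 = 0.009483 mol; V(HCl) at equivalence = 0.009483/0.2720 = 0.03486 L.
At equivalence the base is fully converted to N2H5+; total volume = 0.06773 L, so [N2H5+] = 0.009483/0.06773 = 0.1400 M.
Ka(N2H5+) = Kw/Kb = 1.0e-14 / 1.3 x 10^-6 = 7.69e-9.
[H^+] = sqrt(Ka x [N2H5+]) = sqrt(7.69e-9 x 0.1400) = 3.28e-5 M.
pH = -log(3.28e-5) = 4.48.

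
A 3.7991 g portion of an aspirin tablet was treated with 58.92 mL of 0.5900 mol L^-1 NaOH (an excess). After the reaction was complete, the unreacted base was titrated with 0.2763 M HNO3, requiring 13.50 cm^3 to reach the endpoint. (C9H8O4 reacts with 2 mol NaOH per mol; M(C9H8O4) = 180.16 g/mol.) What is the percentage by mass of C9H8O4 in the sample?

Total n(NaOH) added = 0.5900 x 0.05892 = 0.03476 mol.
n(HNO3) used = 0.2763 x 0.01350 = 0.003730 mol, which equals the excess n(NaOH).
So n(NaOH) consumed by the sample = 0.03476 - 0.003730 = 0.03103 mol.
n(C9H8O4) = 0.03103 / 2 = 0.01552 mol.
mass C9H8O4 = 0.01552 x 180.16 = 2.795 g, so %C9H8O4 = 2.795/3.7991 x 100 = 73.6%.

73.6%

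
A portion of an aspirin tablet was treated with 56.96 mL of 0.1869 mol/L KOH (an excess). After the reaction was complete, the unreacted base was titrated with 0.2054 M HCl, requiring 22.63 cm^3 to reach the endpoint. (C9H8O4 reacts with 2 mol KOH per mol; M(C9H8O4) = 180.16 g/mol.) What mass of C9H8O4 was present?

Total n(KOH) added = 0.1869 x 0.05696 = 0.01065 mol.
n(HCl) used = 0.2054 x 0.02263 = 0.004648 mol, which equals the excess n(KOH).
So n(KOH) consumed by the sample = 0.01065 - 0.004648 = 0.005998 mol.
n(C9H8O4) = 0.005998 / 2 = 0.002999 mol.
mass = 0.002999 mol x 180.16 g/mol = 0.540 g.

0.540 g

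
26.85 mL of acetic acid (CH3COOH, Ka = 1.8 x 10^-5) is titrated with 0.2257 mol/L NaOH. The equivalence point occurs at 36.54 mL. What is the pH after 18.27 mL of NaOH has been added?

4.74

18.27 mL is exactly half the equivalence volume (36.54/2), i.e. the half-equivalence point.
There, n(HA) = n(A^-), so pH = pKa = -log(1.8 x 10^-5) = 4.74.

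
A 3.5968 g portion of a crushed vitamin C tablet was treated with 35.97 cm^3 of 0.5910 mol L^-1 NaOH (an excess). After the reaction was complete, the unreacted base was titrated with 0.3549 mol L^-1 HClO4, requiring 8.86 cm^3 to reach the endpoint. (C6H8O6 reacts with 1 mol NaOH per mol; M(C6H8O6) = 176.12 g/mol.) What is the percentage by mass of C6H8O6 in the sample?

Total n(NaOH) added = 0.5910 x 0.03597 = 0.02126 mol.
n(HClO4) used = 0.3549 x 0.008860 = 0.003144 mol, which equals the excess n(NaOH).
So n(NaOH) consumed by the sample = 0.02126 - 0.003144 = 0.01811 mol.
n(C6H8O6) = 0.01811 / 1 = 0.01811 mol.
mass C6H8O6 = 0.01811 x 176.12 = 3.190 g, so %C6H8O6 = 3.190/3.5968 x 100 = 88.7%.

88.7%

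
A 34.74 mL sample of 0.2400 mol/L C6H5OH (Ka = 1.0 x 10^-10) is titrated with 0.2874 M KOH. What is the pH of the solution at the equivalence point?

11.56

n(C6H5OH) = 0.2400 x 0.03474 = 0.008338 mol; V(KOH) at equivalence = 0.008338/0.2874 = 0.02901 L.
At equivalence all the acid is converted to C6H5O-; total volume = 0.03474 + 0.02901 = 0.06375 L, so [C6H5O-] = 0.008338/0.06375 = 0.1308 M.
Kb = Kw/Ka = 1.0e-14 / 1.0 x 10^-10 = 0.000100.
[OH^-] = sqrt(Kb x [C6H5O-]) = sqrt(0.000100 x 0.1308) = 0.00362 M.
pOH = 2.44, so pH = 14.00 - 2.44 = 11.56.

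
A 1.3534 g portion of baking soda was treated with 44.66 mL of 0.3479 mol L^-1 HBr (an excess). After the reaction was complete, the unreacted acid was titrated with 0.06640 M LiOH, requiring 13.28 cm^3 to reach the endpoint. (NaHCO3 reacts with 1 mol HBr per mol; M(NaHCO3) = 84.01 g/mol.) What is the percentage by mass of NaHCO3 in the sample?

Total n(HBr) added = 0.3479 x 0.04466 = 0.01554 mol.
n(LiOH) used = 0.06640 x 0.01328 = 0.0008818 mol, which equals the excess n(HBr).
So n(HBr) consumed by the sample = 0.01554 - 0.0008818 = 0.01466 mol.
n(NaHCO3) = 0.01466 / 1 = 0.01466 mol.
mass NaHCO3 = 0.01466 x 84.01 = 1.231 g, so %NaHCO3 = 1.231/1.3534 x 100 = 91.0%.

91.0%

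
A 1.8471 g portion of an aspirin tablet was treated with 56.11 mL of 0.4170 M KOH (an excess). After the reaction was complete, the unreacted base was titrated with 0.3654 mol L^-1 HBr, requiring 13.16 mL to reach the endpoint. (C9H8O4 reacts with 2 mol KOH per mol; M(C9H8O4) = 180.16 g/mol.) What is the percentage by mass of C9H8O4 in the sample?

90.7%

Total n(KOH) added = 0.4170 x 0.05611 = 0.02340 mol.
n(HBr) used = 0.3654 x 0.01316 = 0.004809 mol, which equals the excess n(KOH).
So n(KOH) consumed by the sample = 0.02340 - 0.004809 = 0.01859 mol.
n(C9H8O4) = 0.01859 / 2 = 0.009295 mol.
mass C9H8O4 = 0.009295 x 180.16 = 1.675 g, so %C9H8O4 = 1.675/1.8471 x 100 = 90.7%.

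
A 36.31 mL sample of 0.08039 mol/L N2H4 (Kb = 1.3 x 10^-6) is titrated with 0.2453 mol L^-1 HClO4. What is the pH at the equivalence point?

4.67

n(N2H4) = 0.08039 x 0.03631 = 0.002919 mol; V(HClO4) at equivalence = 0.002919/0.2453 = 0.01190 L.
At equivalence the base is fully converted to N2H5+; total volume = 0.04821 L, so [N2H5+] = 0.002919/0.04821 = 0.06055 M.
Ka(N2H5+) = Kw/Kb = 1.0e-14 / 1.3 x 10^-6 = 7.69e-9.
[H^+] = sqrt(Ka x [N2H5+]) = sqrt(7.69e-9 x 0.06055) = 2.16e-5 M.
pH = -log(2.16e-5) = 4.67.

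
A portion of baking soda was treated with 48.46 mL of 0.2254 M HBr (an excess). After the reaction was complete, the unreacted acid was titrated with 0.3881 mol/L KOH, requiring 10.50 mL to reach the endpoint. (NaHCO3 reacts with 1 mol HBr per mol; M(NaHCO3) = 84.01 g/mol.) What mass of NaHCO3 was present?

Total n(HBr) added = 0.2254 x 0.04846 = 0.01092 mol.
n(KOH) used = 0.3881 x 0.01050 = 0.004075 mol, which equals the excess n(HBr).
So n(HBr) consumed by the sample = 0.01092 - 0.004075 = 0.006848 mol.
n(NaHCO3) = 0.006848 / 1 = 0.006848 mol.
mass = 0.006848 mol x 84.01 g/mol = 0.575 g.

0.575 g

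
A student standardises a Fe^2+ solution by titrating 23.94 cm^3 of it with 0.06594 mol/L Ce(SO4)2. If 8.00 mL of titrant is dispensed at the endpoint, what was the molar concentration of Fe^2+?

0.0220 M

n(Ce(SO4)2) = 0.06594 x 0.008000 = 0.0005275 mol.
From the balanced equation, 1 mol Ce(SO4)2 reacts with 1 mol Fe^2+, so n(Fe^2+) = 0.0005275 x 1/1 = 0.0005275 mol.
[Fe^2+] = 0.0005275 / 0.02394 L = 0.0220 M.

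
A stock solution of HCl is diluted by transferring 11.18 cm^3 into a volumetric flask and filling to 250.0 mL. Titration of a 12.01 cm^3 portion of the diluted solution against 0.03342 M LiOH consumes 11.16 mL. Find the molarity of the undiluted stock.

0.694 M

n(LiOH) = 0.03342 x 0.01116 = 0.0003730 mol.
n(HCl) in the aliquot = 0.0003730 mol.
[diluted HCl] = 0.0003730 / 0.01201 = 0.03105 M.
Dilution factor = 250.0/11.18 = 22.36, so [stock] = 0.03105 x 22.36 = 0.694 M.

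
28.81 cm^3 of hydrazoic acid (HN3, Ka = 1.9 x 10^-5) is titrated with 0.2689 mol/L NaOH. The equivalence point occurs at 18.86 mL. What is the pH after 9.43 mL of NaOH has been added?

4.72

9.43 mL is exactly half the equivalence volume (18.86/2), i.e. the half-equivalence point.
There, n(HA) = n(A^-), so pH = pKa = -log(1.9 x 10^-5) = 4.72.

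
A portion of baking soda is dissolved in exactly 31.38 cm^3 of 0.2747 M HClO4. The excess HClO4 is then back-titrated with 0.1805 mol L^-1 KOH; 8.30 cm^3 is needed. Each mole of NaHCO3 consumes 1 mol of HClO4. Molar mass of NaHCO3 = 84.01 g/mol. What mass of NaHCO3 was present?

0.598 g

Total n(HClO4) added = 0.2747 x 0.03138 = 0.008620 mol.
n(KOH) used = 0.1805 x 0.008300 = 0.001498 mol, which equals the excess n(HClO4).
So n(HClO4) consumed by the sample = 0.008620 - 0.001498 = 0.007122 mol.
n(NaHCO3) = 0.007122 / 1 = 0.007122 mol.
mass = 0.007122 mol x 84.01 g/mol = 0.598 g.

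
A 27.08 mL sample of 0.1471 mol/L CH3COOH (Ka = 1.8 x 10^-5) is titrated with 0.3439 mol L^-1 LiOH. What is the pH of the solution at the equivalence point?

n(CH3COOH) = 0.1471 x 0.02708 = 0.003983 mol; V(LiOH) at equivalence = 0.003983/0.3439 = 0.01158 L.
At equivalence all the acid is converted to CH3COO-; total volume = 0.02708 + 0.01158 = 0.03866 L, so [CH3COO-] = 0.003983/0.03866 = 0.1030 M.
Kb = Kw/Ka = 1.0e-14 / 1.8 x 10^-5 = 5.56e-10.
[OH^-] = sqrt(Kb x [CH3COO-]) = sqrt(5.56e-10 x 0.1030) = 7.57e-6 M.
pOH = 5.12, so pH = 14.00 - 5.12 = 8.88.

8.88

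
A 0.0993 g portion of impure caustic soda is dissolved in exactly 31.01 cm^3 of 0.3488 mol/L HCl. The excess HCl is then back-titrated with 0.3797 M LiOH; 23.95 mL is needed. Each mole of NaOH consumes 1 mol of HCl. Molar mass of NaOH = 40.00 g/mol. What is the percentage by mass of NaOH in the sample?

69.4%

Total n(HCl) added = 0.3488 x 0.03101 = 0.01082 mol.
n(LiOH) used = 0.3797 x 0.02395 = 0.009094 mol, which equals the excess n(HCl).
So n(HCl) consumed by the sample = 0.01082 - 0.009094 = 0.001722 mol.
n(NaOH) = 0.001722 / 1 = 0.001722 mol.
mass NaOH = 0.001722 x 40.00 = 0.06890 g, so %NaOH = 0.06890/0.0993 x 100 = 69.4%.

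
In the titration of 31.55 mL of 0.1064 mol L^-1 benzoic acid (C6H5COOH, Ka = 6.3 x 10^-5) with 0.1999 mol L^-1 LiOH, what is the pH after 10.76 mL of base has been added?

4.45

Initial n(C6H5COOH) = 0.1064 x 0.03155 = 0.003357 mol.
n(LiOH) added = 0.1999 x 0.01076 = 0.002151 mol, converting that many moles of C6H5COOH to C6H5COO-.
Remaining n(C6H5COOH) = 0.001206 mol; n(C6H5COO-) = 0.002151 mol.
By Henderson-Hasselbalch, pH = pKa + log([A^-]/[HA]) = 4.20 + log(0.002151/0.001206) = 4.20 + (+0.25) = 4.45.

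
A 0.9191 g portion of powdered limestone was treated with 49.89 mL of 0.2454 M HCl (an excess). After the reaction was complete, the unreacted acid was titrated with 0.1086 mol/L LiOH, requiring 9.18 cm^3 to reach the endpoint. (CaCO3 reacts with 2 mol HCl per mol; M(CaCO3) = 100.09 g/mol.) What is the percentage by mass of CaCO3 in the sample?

61.2%

Total n(HCl) added = 0.2454 x 0.04989 = 0.01224 mol.
n(LiOH) used = 0.1086 x 0.009180 = 0.0009969 mol, which equals the excess n(HCl).
So n(HCl) consumed by the sample = 0.01224 - 0.0009969 = 0.01125 mol.
n(CaCO3) = 0.01125 / 2 = 0.005623 mol.
mass CaCO3 = 0.005623 x 100.09 = 0.5628 g, so %CaCO3 = 0.5628/0.9191 x 100 = 61.2%.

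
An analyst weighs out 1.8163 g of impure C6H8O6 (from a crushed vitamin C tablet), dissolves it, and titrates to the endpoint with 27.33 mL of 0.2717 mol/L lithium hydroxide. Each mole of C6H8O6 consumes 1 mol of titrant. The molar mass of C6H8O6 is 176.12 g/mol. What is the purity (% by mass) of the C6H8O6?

72.0%

n(LiOH) = 0.2717 x 0.02733 = 0.007426 mol.
n(C6H8O6) = 0.007426 / 1 = 0.007426 mol.
mass of C6H8O6 = 0.007426 x 176.12 = 1.308 g.
% purity = 1.308 / 1.8163 x 100 = 72.0%.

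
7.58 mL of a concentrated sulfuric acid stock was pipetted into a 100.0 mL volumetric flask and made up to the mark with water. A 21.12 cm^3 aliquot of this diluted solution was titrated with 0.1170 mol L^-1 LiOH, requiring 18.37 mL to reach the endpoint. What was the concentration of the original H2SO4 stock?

0.671 M

n(LiOH) = 0.1170 x 0.01837 = 0.002149 mol.
n(H2SO4) in the aliquot = 0.002149 x 1/2 = 0.001075 mol.
[diluted H2SO4] = 0.001075 / 0.02112 = 0.05088 M.
Dilution factor = 100.0/7.580 = 13.19, so [stock] = 0.05088 x 13.19 = 0.671 M.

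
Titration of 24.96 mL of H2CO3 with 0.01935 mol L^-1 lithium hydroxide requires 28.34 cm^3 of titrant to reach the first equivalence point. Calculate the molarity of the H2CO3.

n(LiOH) = 0.01935 x 0.02834 = 0.0005484 mol.
At the first equivalence point, 1 mol OH^- react per mol H2CO3, so n(H2CO3) = 0.0005484 / 1 = 0.0005484 mol.
[H2CO3] = 0.0005484 / 0.02496 L = 0.0220 M.

0.0220 M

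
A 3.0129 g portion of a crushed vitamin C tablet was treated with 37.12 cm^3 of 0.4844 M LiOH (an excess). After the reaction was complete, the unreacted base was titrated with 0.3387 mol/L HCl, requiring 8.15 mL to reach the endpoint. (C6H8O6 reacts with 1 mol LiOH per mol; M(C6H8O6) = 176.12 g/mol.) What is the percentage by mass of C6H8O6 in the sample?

89.0%

Total n(LiOH) added = 0.4844 x 0.03712 = 0.01798 mol.
n(HCl) used = 0.3387 x 0.008150 = 0.002760 mol, which equals the excess n(LiOH).
So n(LiOH) consumed by the sample = 0.01798 - 0.002760 = 0.01522 mol.
n(C6H8O6) = 0.01522 / 1 = 0.01522 mol.
mass C6H8O6 = 0.01522 x 176.12 = 2.681 g, so %C6H8O6 = 2.681/3.0129 x 100 = 89.0%.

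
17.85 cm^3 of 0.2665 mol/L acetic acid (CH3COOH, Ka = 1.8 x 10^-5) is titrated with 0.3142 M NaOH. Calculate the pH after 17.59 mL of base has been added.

n(acid) = 0.2665 x 0.01785 = 0.004757 mol; n(NaOH) added = 0.3142 x 0.01759 = 0.005527 mol.
Base is in excess by 0.005527 - 0.004757 = 0.0007698 mol in a total volume of 0.03544 L.
[OH^-] = 0.0007698/0.03544 = 0.02172 M, so pOH = 1.66 and pH = 14.00 - 1.66 = 12.34.

12.34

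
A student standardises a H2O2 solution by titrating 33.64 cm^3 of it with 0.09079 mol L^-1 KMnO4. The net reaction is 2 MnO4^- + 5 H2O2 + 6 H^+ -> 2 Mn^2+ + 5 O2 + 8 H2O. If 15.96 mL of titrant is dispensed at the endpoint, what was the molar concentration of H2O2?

0.108 M

n(KMnO4) = 0.09079 x 0.01596 = 0.001449 mol.
From the balanced equation, 2 mol KMnO4 reacts with 5 mol H2O2, so n(H2O2) = 0.001449 x 5/2 = 0.003623 mol.
[H2O2] = 0.003623 / 0.03364 L = 0.108 M.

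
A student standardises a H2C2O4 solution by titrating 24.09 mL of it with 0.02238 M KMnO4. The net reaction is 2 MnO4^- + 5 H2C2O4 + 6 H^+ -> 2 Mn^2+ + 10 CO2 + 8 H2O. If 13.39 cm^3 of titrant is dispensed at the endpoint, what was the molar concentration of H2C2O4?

0.0311 M

n(KMnO4) = 0.02238 x 0.01339 = 0.0002997 mol.
From the balanced equation, 2 mol KMnO4 reacts with 5 mol H2C2O4, so n(H2C2O4) = 0.0002997 x 5/2 = 0.0007492 mol.
[H2C2O4] = 0.0007492 / 0.02409 L = 0.0311 M.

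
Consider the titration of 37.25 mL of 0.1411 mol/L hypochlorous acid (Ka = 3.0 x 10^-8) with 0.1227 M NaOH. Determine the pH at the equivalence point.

n(HClO) = 0.1411 x 0.03725 = 0.005256 mol; V(NaOH) at equivalence = 0.005256/0.1227 = 0.04284 L.
At equivalence all the acid is converted to ClO-; total volume = 0.03725 + 0.04284 = 0.08009 L, so [ClO-] = 0.005256/0.08009 = 0.06563 M.
Kb = Kw/Ka = 1.0e-14 / 3.0 x 10^-8 = 3.33e-7.
[OH^-] = sqrt(Kb x [ClO-]) = sqrt(3.33e-7 x 0.06563) = 0.000148 M.
pOH = 3.83, so pH = 14.00 - 3.83 = 10.17.

10.17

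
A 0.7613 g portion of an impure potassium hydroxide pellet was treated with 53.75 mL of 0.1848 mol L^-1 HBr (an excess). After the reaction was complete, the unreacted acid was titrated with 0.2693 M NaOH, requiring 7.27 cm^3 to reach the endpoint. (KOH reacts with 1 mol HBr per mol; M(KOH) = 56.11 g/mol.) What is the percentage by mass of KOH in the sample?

58.8%

Total n(HBr) added = 0.1848 x 0.05375 = 0.009933 mol.
n(NaOH) used = 0.2693 x 0.007270 = 0.001958 mol, which equals the excess n(HBr).
So n(HBr) consumed by the sample = 0.009933 - 0.001958 = 0.007975 mol.
n(KOH) = 0.007975 / 1 = 0.007975 mol.
mass KOH = 0.007975 x 56.11 = 0.4475 g, so %KOH = 0.4475/0.7613 x 100 = 58.8%.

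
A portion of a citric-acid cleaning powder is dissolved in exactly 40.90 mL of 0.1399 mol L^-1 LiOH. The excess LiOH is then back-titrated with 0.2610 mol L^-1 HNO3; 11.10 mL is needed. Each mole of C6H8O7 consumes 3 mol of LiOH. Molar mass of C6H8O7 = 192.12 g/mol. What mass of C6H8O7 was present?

0.181 g

Total n(LiOH) added = 0.1399 x 0.04090 = 0.005722 mol.
n(HNO3) used = 0.2610 x 0.01110 = 0.002897 mol, which equals the excess n(LiOH).
So n(LiOH) consumed by the sample = 0.005722 - 0.002897 = 0.002825 mol.
n(C6H8O7) = 0.002825 / 3 = 0.0009416 mol.
mass = 0.0009416 mol x 192.12 g/mol = 0.181 g.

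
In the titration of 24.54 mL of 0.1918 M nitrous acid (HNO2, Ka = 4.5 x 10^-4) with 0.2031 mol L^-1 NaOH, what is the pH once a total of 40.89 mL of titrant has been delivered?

n(acid) = 0.1918 x 0.02454 = 0.004707 mol; n(NaOH) added = 0.2031 x 0.04089 = 0.008305 mol.
Base is in excess by 0.008305 - 0.004707 = 0.003598 mol in a total volume of 0.06543 L.
[OH^-] = 0.003598/0.06543 = 0.05499 M, so pOH = 1.26 and pH = 14.00 - 1.26 = 12.74.

12.74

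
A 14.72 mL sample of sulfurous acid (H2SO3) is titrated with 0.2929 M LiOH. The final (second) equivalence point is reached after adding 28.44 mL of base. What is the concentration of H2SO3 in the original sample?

n(LiOH) = 0.2929 x 0.02844 = 0.008330 mol.
At the final (second) equivalence point, 2 mol OH^- react per mol H2SO3, so n(H2SO3) = 0.008330 / 2 = 0.004165 mol.
[H2SO3] = 0.004165 / 0.01472 L = 0.283 M.

0.283 M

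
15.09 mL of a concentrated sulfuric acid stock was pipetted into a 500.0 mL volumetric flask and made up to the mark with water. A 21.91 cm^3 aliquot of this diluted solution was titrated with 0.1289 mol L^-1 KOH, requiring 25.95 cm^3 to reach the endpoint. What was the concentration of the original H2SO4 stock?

n(KOH) = 0.1289 x 0.02595 = 0.003345 mol.
n(H2SO4) in the aliquot = 0.003345 x 1/2 = 0.001672 mol.
[diluted H2SO4] = 0.001672 / 0.02191 = 0.07633 M.
Dilution factor = 500.0/15.09 = 33.13, so [stock] = 0.07633 x 33.13 = 2.53 M.

2.53 M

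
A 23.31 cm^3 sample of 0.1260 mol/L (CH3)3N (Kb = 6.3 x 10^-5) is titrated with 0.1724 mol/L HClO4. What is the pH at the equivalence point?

n((CH3)3N) = 0.1260 x 0.02331 = 0.002937 mol; V(HClO4) at equivalence = 0.002937/0.1724 = 0.01704 L.
At equivalence the base is fully converted to (CH3)3NH+; total volume = 0.04035 L, so [(CH3)3NH+] = 0.002937/0.04035 = 0.07280 M.
Ka((CH3)3NH+) = Kw/Kb = 1.0e-14 / 6.3 x 10^-5 = 1.59e-10.
[H^+] = sqrt(Ka x [(CH3)3NH+]) = sqrt(1.59e-10 x 0.07280) = 3.40e-6 M.
pH = -log(3.40e-6) = 5.47.

5.47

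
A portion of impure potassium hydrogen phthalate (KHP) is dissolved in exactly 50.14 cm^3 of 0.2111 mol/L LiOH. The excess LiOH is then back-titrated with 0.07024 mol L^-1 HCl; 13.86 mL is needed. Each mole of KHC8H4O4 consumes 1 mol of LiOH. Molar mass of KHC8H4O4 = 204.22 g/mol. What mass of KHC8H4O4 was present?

1.96 g

Total n(LiOH) added = 0.2111 x 0.05014 = 0.01058 mol.
n(HCl) used = 0.07024 x 0.01386 = 0.0009735 mol, which equals the excess n(LiOH).
So n(LiOH) consumed by the sample = 0.01058 - 0.0009735 = 0.009611 mol.
n(KHC8H4O4) = 0.009611 / 1 = 0.009611 mol.
mass = 0.009611 mol x 204.22 g/mol = 1.96 g.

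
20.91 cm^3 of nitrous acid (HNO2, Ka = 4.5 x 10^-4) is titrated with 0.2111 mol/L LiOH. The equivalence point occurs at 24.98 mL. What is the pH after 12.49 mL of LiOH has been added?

12.49 mL is exactly half the equivalence volume (24.98/2), i.e. the half-equivalence point.
There, n(HA) = n(A^-), so pH = pKa = -log(4.5 x 10^-4) = 3.35.

3.35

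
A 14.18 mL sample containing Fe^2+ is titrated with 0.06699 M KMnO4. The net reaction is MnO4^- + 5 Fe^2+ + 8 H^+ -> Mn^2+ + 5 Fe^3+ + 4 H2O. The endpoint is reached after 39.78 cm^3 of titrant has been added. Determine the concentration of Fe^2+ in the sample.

n(KMnO4) = 0.06699 x 0.03978 = 0.002665 mol.
From the balanced equation, 1 mol KMnO4 reacts with 5 mol Fe^2+, so n(Fe^2+) = 0.002665 x 5/1 = 0.01332 mol.
[Fe^2+] = 0.01332 / 0.01418 L = 0.940 M.

0.940 M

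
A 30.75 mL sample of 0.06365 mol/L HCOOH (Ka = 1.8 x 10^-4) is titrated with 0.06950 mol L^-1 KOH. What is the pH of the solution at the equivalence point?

n(HCOOH) = 0.06365 x 0.03075 = 0.001957 mol; V(KOH) at equivalence = 0.001957/0.06950 = 0.02816 L.
At equivalence all the acid is converted to HCOO-; total volume = 0.03075 + 0.02816 = 0.05891 L, so [HCOO-] = 0.001957/0.05891 = 0.03322 M.
Kb = Kw/Ka = 1.0e-14 / 1.8 x 10^-4 = 5.56e-11.
[OH^-] = sqrt(Kb x [HCOO-]) = sqrt(5.56e-11 x 0.03322) = 1.36e-6 M.
pOH = 5.87, so pH = 14.00 - 5.87 = 8.13.

8.13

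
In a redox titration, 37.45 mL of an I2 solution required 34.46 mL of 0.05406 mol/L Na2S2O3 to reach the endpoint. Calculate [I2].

n(Na2S2O3) = 0.05406 x 0.03446 = 0.001863 mol.
From the balanced equation, 2 mol Na2S2O3 reacts with 1 mol I2, so n(I2) = 0.001863 x 1/2 = 0.0009315 mol.
[I2] = 0.0009315 / 0.03745 L = 0.0249 M.

0.0249 M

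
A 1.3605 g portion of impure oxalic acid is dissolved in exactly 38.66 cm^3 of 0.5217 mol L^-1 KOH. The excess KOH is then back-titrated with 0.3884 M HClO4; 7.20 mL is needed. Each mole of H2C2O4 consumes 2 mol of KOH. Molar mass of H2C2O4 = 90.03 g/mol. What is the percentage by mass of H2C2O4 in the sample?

57.5%

Total n(KOH) added = 0.5217 x 0.03866 = 0.02017 mol.
n(HClO4) used = 0.3884 x 0.007200 = 0.002796 mol, which equals the excess n(KOH).
So n(KOH) consumed by the sample = 0.02017 - 0.002796 = 0.01737 mol.
n(H2C2O4) = 0.01737 / 2 = 0.008686 mol.
mass H2C2O4 = 0.008686 x 90.03 = 0.7820 g, so %H2C2O4 = 0.7820/1.3605 x 100 = 57.5%.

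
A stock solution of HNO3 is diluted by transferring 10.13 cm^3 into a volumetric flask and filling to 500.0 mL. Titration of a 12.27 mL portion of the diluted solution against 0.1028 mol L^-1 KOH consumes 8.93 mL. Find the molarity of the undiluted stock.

n(KOH) = 0.1028 x 0.008930 = 0.0009180 mol.
n(HNO3) in the aliquot = 0.0009180 mol.
[diluted HNO3] = 0.0009180 / 0.01227 = 0.07482 M.
Dilution factor = 500.0/10.13 = 49.36, so [stock] = 0.07482 x 49.36 = 3.69 M.

3.69 M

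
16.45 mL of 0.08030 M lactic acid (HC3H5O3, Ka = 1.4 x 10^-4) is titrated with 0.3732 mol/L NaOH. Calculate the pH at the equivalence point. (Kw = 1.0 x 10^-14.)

n(HC3H5O3) = 0.08030 x 0.01645 = 0.001321 mol; V(NaOH) at equivalence = 0.001321/0.3732 = 0.003539 L.
At equivalence all the acid is converted to C3H5O3-; total volume = 0.01645 + 0.003539 = 0.01999 L, so [C3H5O3-] = 0.001321/0.01999 = 0.06608 M.
Kb = Kw/Ka = 1.0e-14 / 1.4 x 10^-4 = 7.14e-11.
[OH^-] = sqrt(Kb x [C3H5O3-]) = sqrt(7.14e-11 x 0.06608) = 2.17e-6 M.
pOH = 5.66, so pH = 14.00 - 5.66 = 8.34.

8.34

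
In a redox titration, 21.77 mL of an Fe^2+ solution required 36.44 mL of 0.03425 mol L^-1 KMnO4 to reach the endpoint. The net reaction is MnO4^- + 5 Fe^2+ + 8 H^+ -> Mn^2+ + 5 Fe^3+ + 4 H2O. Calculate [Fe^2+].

n(KMnO4) = 0.03425 x 0.03644 = 0.001248 mol.
From the balanced equation, 1 mol KMnO4 reacts with 5 mol Fe^2+, so n(Fe^2+) = 0.001248 x 5/1 = 0.006240 mol.
[Fe^2+] = 0.006240 / 0.02177 L = 0.287 M.

0.287 M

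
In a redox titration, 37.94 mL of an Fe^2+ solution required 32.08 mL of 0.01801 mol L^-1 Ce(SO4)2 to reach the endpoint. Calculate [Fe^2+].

0.0152 M

n(Ce(SO4)2) = 0.01801 x 0.03208 = 0.0005778 mol.
From the balanced equation, 1 mol Ce(SO4)2 reacts with 1 mol Fe^2+, so n(Fe^2+) = 0.0005778 x 1/1 = 0.0005778 mol.
[Fe^2+] = 0.0005778 / 0.03794 L = 0.0152 M.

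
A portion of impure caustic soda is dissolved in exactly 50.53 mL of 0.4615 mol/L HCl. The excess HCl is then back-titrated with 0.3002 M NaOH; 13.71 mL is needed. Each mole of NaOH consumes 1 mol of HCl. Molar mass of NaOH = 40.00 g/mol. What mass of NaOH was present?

Total n(HCl) added = 0.4615 x 0.05053 = 0.02332 mol.
n(NaOH) used = 0.3002 x 0.01371 = 0.004116 mol, which equals the excess n(HCl).
So n(HCl) consumed by the sample = 0.02332 - 0.004116 = 0.01920 mol.
n(NaOH) = 0.01920 / 1 = 0.01920 mol.
mass = 0.01920 mol x 40.00 g/mol = 0.768 g.

0.768 g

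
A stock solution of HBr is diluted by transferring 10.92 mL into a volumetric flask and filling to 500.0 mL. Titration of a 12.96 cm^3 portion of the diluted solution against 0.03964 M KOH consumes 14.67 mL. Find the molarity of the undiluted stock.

2.05 M

n(KOH) = 0.03964 x 0.01467 = 0.0005815 mol.
n(HBr) in the aliquot = 0.0005815 mol.
[diluted HBr] = 0.0005815 / 0.01296 = 0.04487 M.
Dilution factor = 500.0/10.92 = 45.79, so [stock] = 0.04487 x 45.79 = 2.05 M.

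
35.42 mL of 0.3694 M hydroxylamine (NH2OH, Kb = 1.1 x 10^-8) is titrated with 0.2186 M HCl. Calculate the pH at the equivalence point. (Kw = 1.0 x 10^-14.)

3.45

n(NH2OH) = 0.3694 x 0.03542 = 0.01308 mol; V(HCl) at equivalence = 0.01308/0.2186 = 0.05985 L.
At equivalence the base is fully converted to NH3OH+; total volume = 0.09527 L, so [NH3OH+] = 0.01308/0.09527 = 0.1373 M.
Ka(NH3OH+) = Kw/Kb = 1.0e-14 / 1.1 x 10^-8 = 9.09e-7.
[H^+] = sqrt(Ka x [NH3OH+]) = sqrt(9.09e-7 x 0.1373) = 0.000353 M.
pH = -log(0.000353) = 3.45.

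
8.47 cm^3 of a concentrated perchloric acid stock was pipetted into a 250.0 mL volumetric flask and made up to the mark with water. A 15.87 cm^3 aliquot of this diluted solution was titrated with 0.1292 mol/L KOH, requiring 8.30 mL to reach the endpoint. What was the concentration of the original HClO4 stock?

n(KOH) = 0.1292 x 0.008300 = 0.001072 mol.
n(HClO4) in the aliquot = 0.001072 mol.
[diluted HClO4] = 0.001072 / 0.01587 = 0.06757 M.
Dilution factor = 250.0/8.470 = 29.52, so [stock] = 0.06757 x 29.52 = 1.99 M.

1.99 M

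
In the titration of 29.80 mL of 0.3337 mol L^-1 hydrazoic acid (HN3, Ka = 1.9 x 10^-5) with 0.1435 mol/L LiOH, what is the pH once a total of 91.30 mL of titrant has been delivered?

n(acid) = 0.3337 x 0.02980 = 0.009944 mol; n(LiOH) added = 0.1435 x 0.09130 = 0.01310 mol.
Base is in excess by 0.01310 - 0.009944 = 0.003157 mol in a total volume of 0.1211 L.
[OH^-] = 0.003157/0.1211 = 0.02607 M, so pOH = 1.58 and pH = 14.00 - 1.58 = 12.42.

12.42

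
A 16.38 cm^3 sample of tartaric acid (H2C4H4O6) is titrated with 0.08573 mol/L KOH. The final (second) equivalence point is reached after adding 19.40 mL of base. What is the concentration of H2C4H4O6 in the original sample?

0.0508 M

n(KOH) = 0.08573 x 0.01940 = 0.001663 mol.
At the final (second) equivalence point, 2 mol OH^- react per mol H2C4H4O6, so n(H2C4H4O6) = 0.001663 / 2 = 0.0008316 mol.
[H2C4H4O6] = 0.0008316 / 0.01638 L = 0.0508 M.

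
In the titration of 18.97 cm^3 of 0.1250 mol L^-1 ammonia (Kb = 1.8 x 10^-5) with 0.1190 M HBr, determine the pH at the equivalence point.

n(NH3) = 0.1250 x 0.01897 = 0.002371 mol; V(HBr) at equivalence = 0.002371/0.1190 = 0.01993 L.
At equivalence the base is fully converted to NH4+; total volume = 0.03890 L, so [NH4+] = 0.002371/0.03890 = 0.06096 M.
Ka(NH4+) = Kw/Kb = 1.0e-14 / 1.8 x 10^-5 = 5.56e-10.
[H^+] = sqrt(Ka x [NH4+]) = sqrt(5.56e-10 x 0.06096) = 5.82e-6 M.
pH = -log(5.82e-6) = 5.24.

5.24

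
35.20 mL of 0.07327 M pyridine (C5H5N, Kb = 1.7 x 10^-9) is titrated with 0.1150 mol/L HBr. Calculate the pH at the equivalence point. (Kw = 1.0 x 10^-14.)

n(C5H5N) = 0.07327 x 0.03520 = 0.002579 mol; V(HBr) at equivalence = 0.002579/0.1150 = 0.02243 L.
At equivalence the base is fully converted to C5H5NH+; total volume = 0.05763 L, so [C5H5NH+] = 0.002579/0.05763 = 0.04476 M.
Ka(C5H5NH+) = Kw/Kb = 1.0e-14 / 1.7 x 10^-9 = 5.88e-6.
[H^+] = sqrt(Ka x [C5H5NH+]) = sqrt(5.88e-6 x 0.04476) = 0.000513 M.
pH = -log(0.000513) = 3.29.

3.29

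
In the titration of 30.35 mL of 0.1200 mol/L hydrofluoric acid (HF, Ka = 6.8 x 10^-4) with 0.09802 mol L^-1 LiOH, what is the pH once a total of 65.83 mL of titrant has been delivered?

12.47

n(acid) = 0.1200 x 0.03035 = 0.003642 mol; n(LiOH) added = 0.09802 x 0.06583 = 0.006453 mol.
Base is in excess by 0.006453 - 0.003642 = 0.002811 mol in a total volume of 0.09618 L.
[OH^-] = 0.002811/0.09618 = 0.02922 M, so pOH = 1.53 and pH = 14.00 - 1.53 = 12.47.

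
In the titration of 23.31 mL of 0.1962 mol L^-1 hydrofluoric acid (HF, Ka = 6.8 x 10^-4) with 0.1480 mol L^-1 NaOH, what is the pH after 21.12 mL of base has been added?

Initial n(HF) = 0.1962 x 0.02331 = 0.004573 mol.
n(NaOH) added = 0.1480 x 0.02112 = 0.003126 mol, converting that many moles of HF to F-.
Remaining n(HF) = 0.001448 mol; n(F-) = 0.003126 mol.
By Henderson-Hasselbalch, pH = pKa + log([A^-]/[HA]) = 3.17 + log(0.003126/0.001448) = 3.17 + (+0.33) = 3.50.

3.50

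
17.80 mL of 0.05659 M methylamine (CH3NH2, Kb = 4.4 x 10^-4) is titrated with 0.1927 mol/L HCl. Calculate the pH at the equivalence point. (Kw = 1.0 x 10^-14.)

n(CH3NH2) = 0.05659 x 0.01780 = 0.001007 mol; V(HCl) at equivalence = 0.001007/0.1927 = 0.005227 L.
At equivalence the base is fully converted to CH3NH3+; total volume = 0.02303 L, so [CH3NH3+] = 0.001007/0.02303 = 0.04374 M.
Ka(CH3NH3+) = Kw/Kb = 1.0e-14 / 4.4 x 10^-4 = 2.27e-11.
[H^+] = sqrt(Ka x [CH3NH3+]) = sqrt(2.27e-11 x 0.04374) = 9.97e-7 M.
pH = -log(9.97e-7) = 6.00.

6.00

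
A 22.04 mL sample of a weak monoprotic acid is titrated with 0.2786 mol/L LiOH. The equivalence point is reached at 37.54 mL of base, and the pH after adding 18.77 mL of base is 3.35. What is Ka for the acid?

18.77 mL is half of the equivalence volume, so this is the half-equivalence point where [HA] = [A^-].
At half-equivalence pH = pKa, so pKa = 3.35.
Ka = 10^(-3.35) = 4.5 x 10^-4.

4.5 x 10^-4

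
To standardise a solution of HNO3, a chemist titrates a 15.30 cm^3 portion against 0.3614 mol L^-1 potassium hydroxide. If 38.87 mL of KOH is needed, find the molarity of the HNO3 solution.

n(KOH) delivered = 0.3614 x 0.03887 = 0.01405 mol.
For a 1:1 reaction, n(HNO3) = 0.01405 mol.
[HNO3] = 0.01405 mol / 0.01530 L = 0.918 M.

0.918 M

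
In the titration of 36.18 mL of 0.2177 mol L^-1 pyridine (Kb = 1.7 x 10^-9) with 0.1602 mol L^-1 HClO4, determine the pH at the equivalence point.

3.13

n(C5H5N) = 0.2177 x 0.03618 = 0.007876 mol; V(HClO4) at equivalence = 0.007876/0.1602 = 0.04917 L.
At equivalence the base is fully converted to C5H5NH+; total volume = 0.08535 L, so [C5H5NH+] = 0.007876/0.08535 = 0.09229 M.
Ka(C5H5NH+) = Kw/Kb = 1.0e-14 / 1.7 x 10^-9 = 5.88e-6.
[H^+] = sqrt(Ka x [C5H5NH+]) = sqrt(5.88e-6 x 0.09229) = 0.000737 M.
pH = -log(0.000737) = 3.13.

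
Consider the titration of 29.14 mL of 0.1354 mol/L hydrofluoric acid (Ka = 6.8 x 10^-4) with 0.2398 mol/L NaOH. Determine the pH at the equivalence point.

n(HF) = 0.1354 x 0.02914 = 0.003946 mol; V(NaOH) at equivalence = 0.003946/0.2398 = 0.01645 L.
At equivalence all the acid is converted to F-; total volume = 0.02914 + 0.01645 = 0.04559 L, so [F-] = 0.003946/0.04559 = 0.08654 M.
Kb = Kw/Ka = 1.0e-14 / 6.8 x 10^-4 = 1.47e-11.
[OH^-] = sqrt(Kb x [F-]) = sqrt(1.47e-11 x 0.08654) = 1.13e-6 M.
pOH = 5.95, so pH = 14.00 - 5.95 = 8.05.

8.05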